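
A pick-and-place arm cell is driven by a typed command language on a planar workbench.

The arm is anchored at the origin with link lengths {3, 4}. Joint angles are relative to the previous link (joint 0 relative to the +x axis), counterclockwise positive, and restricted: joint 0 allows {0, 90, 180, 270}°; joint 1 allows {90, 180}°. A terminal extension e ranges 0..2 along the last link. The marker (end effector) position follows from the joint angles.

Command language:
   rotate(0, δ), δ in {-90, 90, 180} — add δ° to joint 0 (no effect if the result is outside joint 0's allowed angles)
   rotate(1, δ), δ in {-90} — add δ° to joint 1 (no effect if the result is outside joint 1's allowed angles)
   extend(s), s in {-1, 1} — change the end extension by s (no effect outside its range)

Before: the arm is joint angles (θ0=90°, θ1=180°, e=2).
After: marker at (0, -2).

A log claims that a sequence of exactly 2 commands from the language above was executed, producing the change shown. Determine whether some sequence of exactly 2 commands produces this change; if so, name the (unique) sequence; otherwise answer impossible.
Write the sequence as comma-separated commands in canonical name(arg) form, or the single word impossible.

key: running extend(-1) before extend(1) would end elsewhere — order is forced
start: joint angles (θ0=90°, θ1=180°, e=2)
1. extend(1) → joint angles (θ0=90°, θ1=180°, e=2)
2. extend(-1) → joint angles (θ0=90°, θ1=180°, e=1)
no other 2-command option fits: unique.

extend(1), extend(-1)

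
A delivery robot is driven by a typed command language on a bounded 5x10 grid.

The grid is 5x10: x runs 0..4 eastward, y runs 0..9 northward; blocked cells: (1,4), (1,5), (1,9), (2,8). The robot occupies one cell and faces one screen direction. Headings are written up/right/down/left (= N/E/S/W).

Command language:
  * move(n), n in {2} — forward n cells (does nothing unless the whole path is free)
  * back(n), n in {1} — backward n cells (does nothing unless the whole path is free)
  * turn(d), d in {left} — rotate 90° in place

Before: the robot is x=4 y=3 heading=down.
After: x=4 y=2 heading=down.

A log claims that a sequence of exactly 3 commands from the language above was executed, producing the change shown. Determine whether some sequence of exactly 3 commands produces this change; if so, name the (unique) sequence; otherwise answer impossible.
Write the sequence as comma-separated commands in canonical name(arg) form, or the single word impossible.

move(2), move(2), back(1)

key: heading stays S — no command in the sequence turns
initial: x=4 y=3 heading=down
step 1 (move(2)): x=4 y=1 heading=down
step 2 (move(2)): x=4 y=1 heading=down
step 3 (back(1)): x=4 y=2 heading=down
uniquely the one of 27 3-step routes that fits.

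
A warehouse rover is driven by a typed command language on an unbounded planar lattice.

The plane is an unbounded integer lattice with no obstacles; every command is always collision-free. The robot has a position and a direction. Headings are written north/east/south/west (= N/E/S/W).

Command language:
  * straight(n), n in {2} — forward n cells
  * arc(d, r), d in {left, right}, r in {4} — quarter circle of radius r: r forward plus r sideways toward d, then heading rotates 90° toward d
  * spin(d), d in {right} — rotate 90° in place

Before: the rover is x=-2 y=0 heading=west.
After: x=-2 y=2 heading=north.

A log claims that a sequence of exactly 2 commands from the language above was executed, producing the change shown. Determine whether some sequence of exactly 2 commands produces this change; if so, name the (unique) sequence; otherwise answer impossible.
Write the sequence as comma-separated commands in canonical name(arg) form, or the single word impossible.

spin(right), straight(2)

key: running straight(2) before spin(right) would end elsewhere — order is forced
from: x=-2 y=0 heading=west
t=1 spin(right) ⇒ x=-2 y=0 heading=north
t=2 straight(2) ⇒ x=-2 y=2 heading=north
all 16 alternatives checked — unique.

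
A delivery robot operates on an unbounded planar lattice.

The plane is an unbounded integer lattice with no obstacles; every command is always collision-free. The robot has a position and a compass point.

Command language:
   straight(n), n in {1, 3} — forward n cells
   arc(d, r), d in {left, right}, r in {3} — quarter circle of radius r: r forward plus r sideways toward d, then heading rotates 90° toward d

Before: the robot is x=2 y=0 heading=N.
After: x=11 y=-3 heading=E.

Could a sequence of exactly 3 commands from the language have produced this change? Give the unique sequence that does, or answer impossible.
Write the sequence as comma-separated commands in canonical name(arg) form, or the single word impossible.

key: order matters: swapping arc(right, 3) and arc(left, 3) lands elsewhere
start: x=2 y=0 heading=N
step 1 (arc(right, 3)): x=5 y=3 heading=E
step 2 (arc(right, 3)): x=8 y=0 heading=S
step 3 (arc(left, 3)): x=11 y=-3 heading=E
all 64 alternatives checked — unique.

arc(right, 3), arc(right, 3), arc(left, 3)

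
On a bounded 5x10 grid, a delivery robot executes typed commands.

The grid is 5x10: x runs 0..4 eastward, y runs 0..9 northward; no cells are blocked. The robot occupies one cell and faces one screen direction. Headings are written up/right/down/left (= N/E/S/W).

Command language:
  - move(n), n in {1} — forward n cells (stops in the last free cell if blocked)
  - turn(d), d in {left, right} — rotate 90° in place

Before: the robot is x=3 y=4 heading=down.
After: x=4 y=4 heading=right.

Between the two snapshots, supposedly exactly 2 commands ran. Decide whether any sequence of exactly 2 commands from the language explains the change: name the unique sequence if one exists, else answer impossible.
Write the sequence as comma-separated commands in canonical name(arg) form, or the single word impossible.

key: order matters: swapping turn(left) and move(1) lands elsewhere
start: x=3 y=4 heading=down
1. turn(left) → x=3 y=4 heading=right
2. move(1) → x=4 y=4 heading=right
no other 2-command option fits: unique.

turn(left), move(1)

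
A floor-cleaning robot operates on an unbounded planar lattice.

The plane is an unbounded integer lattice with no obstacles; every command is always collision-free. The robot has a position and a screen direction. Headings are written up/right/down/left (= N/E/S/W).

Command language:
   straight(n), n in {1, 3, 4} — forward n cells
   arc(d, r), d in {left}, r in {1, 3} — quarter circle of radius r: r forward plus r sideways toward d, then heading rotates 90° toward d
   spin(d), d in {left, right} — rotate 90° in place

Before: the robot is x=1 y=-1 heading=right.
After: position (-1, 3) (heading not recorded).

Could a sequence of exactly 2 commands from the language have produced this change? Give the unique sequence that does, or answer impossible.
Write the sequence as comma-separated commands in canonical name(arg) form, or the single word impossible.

key: running arc(left, 3) before arc(left, 1) would end elsewhere — order is forced
start: x=1 y=-1 heading=right
1. arc(left, 1) → x=2 y=0 heading=up
2. arc(left, 3) → x=-1 y=3 heading=left
no other 2-command option fits: unique.

arc(left, 1), arc(left, 3)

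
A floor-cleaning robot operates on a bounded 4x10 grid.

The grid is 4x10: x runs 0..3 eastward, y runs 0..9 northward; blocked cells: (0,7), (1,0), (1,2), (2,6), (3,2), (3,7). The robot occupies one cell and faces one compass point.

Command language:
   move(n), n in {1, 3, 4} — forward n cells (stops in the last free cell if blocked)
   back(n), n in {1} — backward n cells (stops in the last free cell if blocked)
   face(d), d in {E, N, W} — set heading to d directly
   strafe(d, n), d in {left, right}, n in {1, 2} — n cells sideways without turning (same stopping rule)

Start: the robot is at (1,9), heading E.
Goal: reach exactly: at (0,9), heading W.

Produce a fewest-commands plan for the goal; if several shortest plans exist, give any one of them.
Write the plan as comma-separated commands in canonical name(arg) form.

back(1), face(W)

start: at (1,9), heading E
t=1 back(1) ⇒ at (0,9), heading E
t=2 face(W) ⇒ at (0,9), heading W
nothing shorter than 2 reaches the goal.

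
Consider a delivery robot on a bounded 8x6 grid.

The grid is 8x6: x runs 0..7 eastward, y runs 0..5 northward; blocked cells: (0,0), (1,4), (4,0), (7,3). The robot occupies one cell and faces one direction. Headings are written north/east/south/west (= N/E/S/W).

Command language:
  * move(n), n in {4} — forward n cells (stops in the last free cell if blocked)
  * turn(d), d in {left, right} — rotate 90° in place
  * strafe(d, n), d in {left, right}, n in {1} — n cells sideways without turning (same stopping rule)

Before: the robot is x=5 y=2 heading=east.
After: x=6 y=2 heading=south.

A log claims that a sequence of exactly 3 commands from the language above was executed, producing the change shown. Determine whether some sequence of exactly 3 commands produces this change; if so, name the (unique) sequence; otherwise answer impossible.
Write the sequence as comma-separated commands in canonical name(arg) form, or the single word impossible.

move(4), turn(right), strafe(right, 1)

key: order matters: swapping move(4) and strafe(right, 1) lands elsewhere
begin: x=5 y=2 heading=east
step 1 (move(4)): x=7 y=2 heading=east
step 2 (turn(right)): x=7 y=2 heading=south
step 3 (strafe(right, 1)): x=6 y=2 heading=south
uniquely the one of 125 3-step routes that fits.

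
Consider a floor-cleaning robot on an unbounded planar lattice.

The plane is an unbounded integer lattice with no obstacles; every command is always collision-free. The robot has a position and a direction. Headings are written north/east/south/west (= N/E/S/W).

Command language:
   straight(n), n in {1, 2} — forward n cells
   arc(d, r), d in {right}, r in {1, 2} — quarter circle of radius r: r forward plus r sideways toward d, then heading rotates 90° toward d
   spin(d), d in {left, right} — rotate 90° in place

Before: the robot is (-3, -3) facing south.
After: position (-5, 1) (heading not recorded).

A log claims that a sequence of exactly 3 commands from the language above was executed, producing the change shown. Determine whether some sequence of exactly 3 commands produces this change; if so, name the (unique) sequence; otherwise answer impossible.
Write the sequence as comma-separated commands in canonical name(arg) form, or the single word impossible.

spin(right), arc(right, 2), straight(2)

key: running straight(2) before spin(right) would end elsewhere — order is forced
initial: (-3, -3) facing south
t=1 spin(right) ⇒ (-3, -3) facing west
t=2 arc(right, 2) ⇒ (-5, -1) facing north
t=3 straight(2) ⇒ (-5, 1) facing north
all 216 alternatives checked — unique.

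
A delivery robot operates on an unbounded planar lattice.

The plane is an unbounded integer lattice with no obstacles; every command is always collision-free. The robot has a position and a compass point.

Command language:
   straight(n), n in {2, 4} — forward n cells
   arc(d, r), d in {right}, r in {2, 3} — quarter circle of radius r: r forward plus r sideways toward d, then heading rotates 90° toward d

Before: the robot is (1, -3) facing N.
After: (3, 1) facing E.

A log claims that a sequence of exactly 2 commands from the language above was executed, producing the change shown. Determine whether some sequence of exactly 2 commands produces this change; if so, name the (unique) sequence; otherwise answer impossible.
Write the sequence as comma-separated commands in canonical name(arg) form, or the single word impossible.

straight(2), arc(right, 2)

key: order matters: swapping straight(2) and arc(right, 2) lands elsewhere
t0: (1, -3) facing N
1. straight(2) → (1, -1) facing N
2. arc(right, 2) → (3, 1) facing E
no rival 2-sequence matches.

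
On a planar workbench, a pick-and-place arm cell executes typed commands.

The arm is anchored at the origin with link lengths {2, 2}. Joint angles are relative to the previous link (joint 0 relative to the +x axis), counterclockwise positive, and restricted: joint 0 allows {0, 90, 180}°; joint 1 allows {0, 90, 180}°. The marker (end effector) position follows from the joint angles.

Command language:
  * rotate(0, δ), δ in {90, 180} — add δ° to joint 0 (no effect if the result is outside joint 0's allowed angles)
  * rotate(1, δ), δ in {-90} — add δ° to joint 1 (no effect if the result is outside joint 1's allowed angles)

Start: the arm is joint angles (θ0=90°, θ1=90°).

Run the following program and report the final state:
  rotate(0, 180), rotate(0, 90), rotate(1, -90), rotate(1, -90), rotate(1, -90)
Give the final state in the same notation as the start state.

joint angles (θ0=180°, θ1=0°)

start: joint angles (θ0=90°, θ1=90°)
t=1 rotate(0, 180) ⇒ joint angles (θ0=90°, θ1=90°)
t=2 rotate(0, 90) ⇒ joint angles (θ0=180°, θ1=90°)
t=3 rotate(1, -90) ⇒ joint angles (θ0=180°, θ1=0°)
t=4 rotate(1, -90) ⇒ joint angles (θ0=180°, θ1=0°)
t=5 rotate(1, -90) ⇒ joint angles (θ0=180°, θ1=0°)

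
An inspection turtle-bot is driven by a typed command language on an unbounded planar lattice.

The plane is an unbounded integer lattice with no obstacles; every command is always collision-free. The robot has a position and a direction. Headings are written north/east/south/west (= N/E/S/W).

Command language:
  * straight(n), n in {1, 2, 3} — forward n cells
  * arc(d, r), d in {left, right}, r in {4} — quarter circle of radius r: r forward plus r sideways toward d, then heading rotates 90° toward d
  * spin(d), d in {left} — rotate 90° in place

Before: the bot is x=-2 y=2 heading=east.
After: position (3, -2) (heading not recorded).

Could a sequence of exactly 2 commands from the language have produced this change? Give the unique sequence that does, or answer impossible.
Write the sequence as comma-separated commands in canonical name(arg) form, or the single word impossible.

key: order matters: swapping straight(1) and arc(right, 4) lands elsewhere
initial: x=-2 y=2 heading=east
1. straight(1) → x=-1 y=2 heading=east
2. arc(right, 4) → x=3 y=-2 heading=south
uniquely the one of 36 2-step routes that fits.

straight(1), arc(right, 4)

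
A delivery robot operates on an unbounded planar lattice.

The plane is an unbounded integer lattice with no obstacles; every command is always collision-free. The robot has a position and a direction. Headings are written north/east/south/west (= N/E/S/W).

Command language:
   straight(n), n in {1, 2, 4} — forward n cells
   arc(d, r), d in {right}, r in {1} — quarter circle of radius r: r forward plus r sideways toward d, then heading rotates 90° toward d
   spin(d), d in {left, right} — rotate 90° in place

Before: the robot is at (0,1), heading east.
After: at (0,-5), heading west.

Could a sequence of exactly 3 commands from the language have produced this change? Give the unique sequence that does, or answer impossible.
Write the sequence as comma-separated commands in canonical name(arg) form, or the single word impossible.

key: position moved to (0,-5) AND the heading swung to W — translation plus rotation needed
initial: at (0,1), heading east
1. arc(right, 1) → at (1,0), heading south
2. straight(4) → at (1,-4), heading south
3. arc(right, 1) → at (0,-5), heading west
no rival 3-sequence matches.

arc(right, 1), straight(4), arc(right, 1)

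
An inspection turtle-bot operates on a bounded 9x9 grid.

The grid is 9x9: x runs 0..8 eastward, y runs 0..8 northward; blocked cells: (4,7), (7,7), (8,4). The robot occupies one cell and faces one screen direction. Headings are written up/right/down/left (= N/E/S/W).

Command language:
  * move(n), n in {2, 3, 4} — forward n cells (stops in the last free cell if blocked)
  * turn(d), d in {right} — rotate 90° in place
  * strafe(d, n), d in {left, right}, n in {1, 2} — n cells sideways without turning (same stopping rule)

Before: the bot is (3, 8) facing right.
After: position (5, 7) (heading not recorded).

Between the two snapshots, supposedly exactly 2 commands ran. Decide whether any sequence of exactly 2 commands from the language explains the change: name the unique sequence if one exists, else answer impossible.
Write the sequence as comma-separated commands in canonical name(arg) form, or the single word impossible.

move(2), strafe(right, 1)

key: running strafe(right, 1) before move(2) would end elsewhere — order is forced
from: (3, 8) facing right
1. move(2) → (5, 8) facing right
2. strafe(right, 1) → (5, 7) facing right
no other 2-command option fits: unique.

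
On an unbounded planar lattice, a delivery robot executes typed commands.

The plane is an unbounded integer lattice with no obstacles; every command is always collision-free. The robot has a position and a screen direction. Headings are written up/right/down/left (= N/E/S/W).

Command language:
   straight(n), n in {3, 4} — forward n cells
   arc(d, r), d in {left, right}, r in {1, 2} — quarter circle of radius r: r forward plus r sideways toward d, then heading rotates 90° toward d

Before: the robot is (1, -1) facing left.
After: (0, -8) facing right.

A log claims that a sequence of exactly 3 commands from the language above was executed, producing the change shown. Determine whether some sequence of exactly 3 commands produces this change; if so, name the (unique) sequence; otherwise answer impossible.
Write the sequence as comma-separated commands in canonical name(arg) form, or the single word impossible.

arc(left, 2), straight(4), arc(left, 1)

key: order matters: swapping arc(left, 2) and arc(left, 1) lands elsewhere
initial: (1, -1) facing left
step 1 (arc(left, 2)): (-1, -3) facing down
step 2 (straight(4)): (-1, -7) facing down
step 3 (arc(left, 1)): (0, -8) facing right
no other 3-command option fits: unique.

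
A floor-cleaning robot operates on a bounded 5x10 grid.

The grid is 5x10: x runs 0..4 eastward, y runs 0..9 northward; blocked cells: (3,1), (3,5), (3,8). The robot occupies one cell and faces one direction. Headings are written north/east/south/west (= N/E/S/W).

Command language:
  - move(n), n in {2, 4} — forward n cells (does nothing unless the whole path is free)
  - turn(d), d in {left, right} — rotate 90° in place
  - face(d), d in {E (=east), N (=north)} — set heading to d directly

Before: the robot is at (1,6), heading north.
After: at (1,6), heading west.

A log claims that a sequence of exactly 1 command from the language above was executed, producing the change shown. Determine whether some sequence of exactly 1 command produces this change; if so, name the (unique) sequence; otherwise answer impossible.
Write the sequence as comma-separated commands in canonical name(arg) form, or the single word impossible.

key: (1,6) unchanged — the single command moves nothing
from: at (1,6), heading north
t=1 turn(left) ⇒ at (1,6), heading west
uniquely the one of 6 1-step routes that fits.

turn(left)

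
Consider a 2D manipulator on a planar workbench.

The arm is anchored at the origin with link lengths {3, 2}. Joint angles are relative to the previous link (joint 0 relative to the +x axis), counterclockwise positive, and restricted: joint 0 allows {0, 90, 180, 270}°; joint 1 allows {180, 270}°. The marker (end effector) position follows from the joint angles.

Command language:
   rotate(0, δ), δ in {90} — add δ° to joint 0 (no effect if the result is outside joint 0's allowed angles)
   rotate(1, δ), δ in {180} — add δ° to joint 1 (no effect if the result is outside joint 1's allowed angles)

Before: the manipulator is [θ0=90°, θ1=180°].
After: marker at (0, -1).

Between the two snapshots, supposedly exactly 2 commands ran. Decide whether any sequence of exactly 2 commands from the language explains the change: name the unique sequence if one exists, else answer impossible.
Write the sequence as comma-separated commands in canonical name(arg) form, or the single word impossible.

t0: [θ0=90°, θ1=180°]
step 1 (rotate(0, 90)): [θ0=180°, θ1=180°]
step 2 (rotate(0, 90)): [θ0=270°, θ1=180°]
all 4 alternatives checked — unique.

rotate(0, 90), rotate(0, 90)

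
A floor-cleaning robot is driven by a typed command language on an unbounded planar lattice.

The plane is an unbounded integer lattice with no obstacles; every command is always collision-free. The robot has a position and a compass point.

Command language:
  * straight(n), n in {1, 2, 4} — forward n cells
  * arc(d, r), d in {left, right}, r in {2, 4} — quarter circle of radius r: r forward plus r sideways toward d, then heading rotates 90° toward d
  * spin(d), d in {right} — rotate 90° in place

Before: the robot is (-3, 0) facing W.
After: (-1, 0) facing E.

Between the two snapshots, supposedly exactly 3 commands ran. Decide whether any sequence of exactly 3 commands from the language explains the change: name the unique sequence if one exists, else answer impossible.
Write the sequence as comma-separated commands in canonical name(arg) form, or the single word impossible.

key: running straight(2) before spin(right) would end elsewhere — order is forced
begin: (-3, 0) facing W
[1] after spin(right): (-3, 0) facing N
[2] after spin(right): (-3, 0) facing E
[3] after straight(2): (-1, 0) facing E
all 512 alternatives checked — unique.

spin(right), spin(right), straight(2)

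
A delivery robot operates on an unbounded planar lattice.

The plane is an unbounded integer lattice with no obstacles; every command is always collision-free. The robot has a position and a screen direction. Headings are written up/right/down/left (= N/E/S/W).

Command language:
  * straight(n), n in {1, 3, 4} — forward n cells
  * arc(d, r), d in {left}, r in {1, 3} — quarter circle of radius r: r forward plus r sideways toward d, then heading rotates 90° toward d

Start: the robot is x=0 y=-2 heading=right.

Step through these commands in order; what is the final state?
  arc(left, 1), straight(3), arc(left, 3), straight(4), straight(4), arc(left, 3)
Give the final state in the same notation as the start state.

x=-13 y=2 heading=down

from: x=0 y=-2 heading=right
1. arc(left, 1) → x=1 y=-1 heading=up
2. straight(3) → x=1 y=2 heading=up
3. arc(left, 3) → x=-2 y=5 heading=left
4. straight(4) → x=-6 y=5 heading=left
5. straight(4) → x=-10 y=5 heading=left
6. arc(left, 3) → x=-13 y=2 heading=down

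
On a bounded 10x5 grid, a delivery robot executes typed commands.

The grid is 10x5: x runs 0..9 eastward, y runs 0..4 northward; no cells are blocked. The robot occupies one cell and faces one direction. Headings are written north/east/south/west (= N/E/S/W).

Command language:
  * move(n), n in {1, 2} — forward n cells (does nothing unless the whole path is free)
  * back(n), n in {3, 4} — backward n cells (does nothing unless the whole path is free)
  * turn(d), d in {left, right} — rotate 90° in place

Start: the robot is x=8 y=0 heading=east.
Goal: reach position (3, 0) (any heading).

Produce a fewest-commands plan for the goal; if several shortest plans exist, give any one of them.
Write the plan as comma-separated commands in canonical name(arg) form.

move(1), back(3), back(3)

start: x=8 y=0 heading=east
t=1 move(1) ⇒ x=9 y=0 heading=east
t=2 back(3) ⇒ x=6 y=0 heading=east
t=3 back(3) ⇒ x=3 y=0 heading=east
minimal: 3 command(s), checked below 3.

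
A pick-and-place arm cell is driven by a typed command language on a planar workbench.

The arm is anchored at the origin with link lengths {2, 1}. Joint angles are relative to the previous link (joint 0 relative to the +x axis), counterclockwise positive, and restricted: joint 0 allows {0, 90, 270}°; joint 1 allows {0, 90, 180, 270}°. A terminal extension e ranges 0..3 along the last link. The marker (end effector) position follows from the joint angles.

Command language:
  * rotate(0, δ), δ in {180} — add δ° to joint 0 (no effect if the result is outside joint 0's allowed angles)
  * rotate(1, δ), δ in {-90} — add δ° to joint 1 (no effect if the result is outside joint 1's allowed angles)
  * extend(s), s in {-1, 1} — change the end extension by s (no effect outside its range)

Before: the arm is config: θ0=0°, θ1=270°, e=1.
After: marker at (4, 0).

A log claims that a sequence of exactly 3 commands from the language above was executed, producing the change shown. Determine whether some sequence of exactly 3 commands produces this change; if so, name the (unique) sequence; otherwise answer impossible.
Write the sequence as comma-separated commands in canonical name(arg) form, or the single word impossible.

rotate(1, -90), rotate(1, -90), rotate(1, -90)

initial: config: θ0=0°, θ1=270°, e=1
t=1 rotate(1, -90) ⇒ config: θ0=0°, θ1=180°, e=1
t=2 rotate(1, -90) ⇒ config: θ0=0°, θ1=90°, e=1
t=3 rotate(1, -90) ⇒ config: θ0=0°, θ1=0°, e=1
no other 3-command option fits: unique.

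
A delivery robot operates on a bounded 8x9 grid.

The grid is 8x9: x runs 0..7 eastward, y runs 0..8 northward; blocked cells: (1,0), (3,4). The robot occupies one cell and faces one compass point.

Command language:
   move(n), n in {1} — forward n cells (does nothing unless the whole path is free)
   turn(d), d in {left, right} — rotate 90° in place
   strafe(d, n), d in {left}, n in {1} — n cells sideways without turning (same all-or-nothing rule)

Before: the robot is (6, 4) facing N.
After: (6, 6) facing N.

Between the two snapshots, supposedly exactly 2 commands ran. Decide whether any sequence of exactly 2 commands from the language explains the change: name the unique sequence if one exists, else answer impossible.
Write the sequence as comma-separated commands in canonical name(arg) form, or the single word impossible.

key: still facing N at the end — nothing in the sequence rotates
begin: (6, 4) facing N
[1] after move(1): (6, 5) facing N
[2] after move(1): (6, 6) facing N
no other 2-command option fits: unique.

move(1), move(1)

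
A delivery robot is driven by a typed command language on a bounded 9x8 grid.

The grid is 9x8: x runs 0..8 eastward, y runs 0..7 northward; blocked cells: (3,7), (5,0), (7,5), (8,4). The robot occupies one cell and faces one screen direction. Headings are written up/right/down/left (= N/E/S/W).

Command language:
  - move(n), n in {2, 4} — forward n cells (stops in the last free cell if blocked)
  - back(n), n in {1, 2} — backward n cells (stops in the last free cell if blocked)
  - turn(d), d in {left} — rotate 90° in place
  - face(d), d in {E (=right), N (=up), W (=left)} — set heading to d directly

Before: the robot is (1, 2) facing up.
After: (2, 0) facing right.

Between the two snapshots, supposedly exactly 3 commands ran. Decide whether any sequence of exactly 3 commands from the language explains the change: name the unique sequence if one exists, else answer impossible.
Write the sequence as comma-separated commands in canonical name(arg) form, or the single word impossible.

impossible

checked all 3-command options: none fits.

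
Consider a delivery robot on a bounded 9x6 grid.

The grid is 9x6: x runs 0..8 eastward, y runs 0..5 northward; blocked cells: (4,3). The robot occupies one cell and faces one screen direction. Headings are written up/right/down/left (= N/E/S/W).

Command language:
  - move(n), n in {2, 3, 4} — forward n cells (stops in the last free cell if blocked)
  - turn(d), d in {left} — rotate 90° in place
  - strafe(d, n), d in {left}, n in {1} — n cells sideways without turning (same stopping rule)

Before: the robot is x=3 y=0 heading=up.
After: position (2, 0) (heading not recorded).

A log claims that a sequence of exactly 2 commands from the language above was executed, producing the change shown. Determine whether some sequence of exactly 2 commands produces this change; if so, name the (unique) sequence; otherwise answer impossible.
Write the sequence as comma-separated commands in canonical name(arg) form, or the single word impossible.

key: order matters: swapping strafe(left, 1) and turn(left) lands elsewhere
initial: x=3 y=0 heading=up
step 1 (strafe(left, 1)): x=2 y=0 heading=up
step 2 (turn(left)): x=2 y=0 heading=left
all 25 alternatives checked — unique.

strafe(left, 1), turn(left)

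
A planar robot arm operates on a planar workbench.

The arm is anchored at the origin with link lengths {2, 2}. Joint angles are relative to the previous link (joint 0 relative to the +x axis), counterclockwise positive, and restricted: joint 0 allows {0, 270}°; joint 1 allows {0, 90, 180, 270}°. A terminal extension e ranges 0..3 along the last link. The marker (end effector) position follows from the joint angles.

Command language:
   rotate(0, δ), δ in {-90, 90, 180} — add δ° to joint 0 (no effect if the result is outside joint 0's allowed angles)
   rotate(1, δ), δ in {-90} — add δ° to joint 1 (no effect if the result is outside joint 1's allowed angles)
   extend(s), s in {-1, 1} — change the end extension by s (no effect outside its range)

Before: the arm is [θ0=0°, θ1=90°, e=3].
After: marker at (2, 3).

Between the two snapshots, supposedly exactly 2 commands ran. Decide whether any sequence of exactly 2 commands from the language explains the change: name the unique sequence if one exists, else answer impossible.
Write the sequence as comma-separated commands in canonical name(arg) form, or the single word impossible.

begin: [θ0=0°, θ1=90°, e=3]
t=1 extend(-1) ⇒ [θ0=0°, θ1=90°, e=2]
t=2 extend(-1) ⇒ [θ0=0°, θ1=90°, e=1]
no other 2-command option fits: unique.

extend(-1), extend(-1)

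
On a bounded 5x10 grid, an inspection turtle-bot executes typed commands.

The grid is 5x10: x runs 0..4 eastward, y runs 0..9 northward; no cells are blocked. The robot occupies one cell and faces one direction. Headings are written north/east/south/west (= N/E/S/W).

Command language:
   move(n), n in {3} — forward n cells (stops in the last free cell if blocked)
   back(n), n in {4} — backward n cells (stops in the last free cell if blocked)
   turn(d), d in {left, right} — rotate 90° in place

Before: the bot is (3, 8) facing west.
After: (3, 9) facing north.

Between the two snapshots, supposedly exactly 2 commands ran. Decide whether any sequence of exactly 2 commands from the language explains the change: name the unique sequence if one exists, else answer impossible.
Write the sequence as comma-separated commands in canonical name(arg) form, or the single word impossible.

key: move(3) runs into the grid edge before its full distance
initial: (3, 8) facing west
1. turn(right) → (3, 8) facing north
2. move(3) → (3, 9) facing north
all 16 alternatives checked — unique.

turn(right), move(3)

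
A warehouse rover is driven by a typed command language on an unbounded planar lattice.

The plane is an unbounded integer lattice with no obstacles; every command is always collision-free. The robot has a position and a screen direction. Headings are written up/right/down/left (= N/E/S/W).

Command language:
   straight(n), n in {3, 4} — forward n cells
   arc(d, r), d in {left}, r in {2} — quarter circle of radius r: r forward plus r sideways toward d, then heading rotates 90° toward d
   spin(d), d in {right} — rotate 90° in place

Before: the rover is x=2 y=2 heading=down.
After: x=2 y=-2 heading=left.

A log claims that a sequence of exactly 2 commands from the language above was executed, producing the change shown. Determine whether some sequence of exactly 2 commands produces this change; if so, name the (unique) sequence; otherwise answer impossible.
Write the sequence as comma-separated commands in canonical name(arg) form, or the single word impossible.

key: position moved to (2,-2) AND the heading swung to W — translation plus rotation needed
from: x=2 y=2 heading=down
t=1 straight(4) ⇒ x=2 y=-2 heading=down
t=2 spin(right) ⇒ x=2 y=-2 heading=left
all 16 alternatives checked — unique.

straight(4), spin(right)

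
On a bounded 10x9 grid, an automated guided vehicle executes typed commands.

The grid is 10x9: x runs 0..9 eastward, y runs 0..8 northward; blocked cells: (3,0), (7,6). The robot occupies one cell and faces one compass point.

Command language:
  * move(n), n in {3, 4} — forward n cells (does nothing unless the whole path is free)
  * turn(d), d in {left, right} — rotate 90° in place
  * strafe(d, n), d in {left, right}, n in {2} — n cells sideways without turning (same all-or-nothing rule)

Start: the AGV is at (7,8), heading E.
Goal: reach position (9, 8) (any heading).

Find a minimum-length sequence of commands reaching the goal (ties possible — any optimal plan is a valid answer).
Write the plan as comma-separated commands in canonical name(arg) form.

begin: at (7,8), heading E
step 1 (turn(left)): at (7,8), heading N
step 2 (strafe(right, 2)): at (9,8), heading N
shorter routes all fall short; 2 is best.

turn(left), strafe(right, 2)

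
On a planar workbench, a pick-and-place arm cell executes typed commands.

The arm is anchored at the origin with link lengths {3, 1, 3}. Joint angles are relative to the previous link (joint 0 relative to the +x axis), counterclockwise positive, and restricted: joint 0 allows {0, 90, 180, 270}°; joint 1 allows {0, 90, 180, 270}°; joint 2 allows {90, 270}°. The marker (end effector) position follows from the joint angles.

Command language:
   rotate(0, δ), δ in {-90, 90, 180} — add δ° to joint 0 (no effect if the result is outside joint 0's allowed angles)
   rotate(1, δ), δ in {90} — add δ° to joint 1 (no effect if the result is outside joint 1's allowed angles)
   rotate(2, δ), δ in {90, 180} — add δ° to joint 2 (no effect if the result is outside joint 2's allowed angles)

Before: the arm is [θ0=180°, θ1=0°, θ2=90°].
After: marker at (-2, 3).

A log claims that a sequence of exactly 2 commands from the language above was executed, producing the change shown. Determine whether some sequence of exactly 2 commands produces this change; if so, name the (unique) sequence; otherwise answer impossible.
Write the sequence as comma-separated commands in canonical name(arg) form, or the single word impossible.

initial: [θ0=180°, θ1=0°, θ2=90°]
1. rotate(1, 90) → [θ0=180°, θ1=90°, θ2=90°]
2. rotate(1, 90) → [θ0=180°, θ1=180°, θ2=90°]
no rival 2-sequence matches.

rotate(1, 90), rotate(1, 90)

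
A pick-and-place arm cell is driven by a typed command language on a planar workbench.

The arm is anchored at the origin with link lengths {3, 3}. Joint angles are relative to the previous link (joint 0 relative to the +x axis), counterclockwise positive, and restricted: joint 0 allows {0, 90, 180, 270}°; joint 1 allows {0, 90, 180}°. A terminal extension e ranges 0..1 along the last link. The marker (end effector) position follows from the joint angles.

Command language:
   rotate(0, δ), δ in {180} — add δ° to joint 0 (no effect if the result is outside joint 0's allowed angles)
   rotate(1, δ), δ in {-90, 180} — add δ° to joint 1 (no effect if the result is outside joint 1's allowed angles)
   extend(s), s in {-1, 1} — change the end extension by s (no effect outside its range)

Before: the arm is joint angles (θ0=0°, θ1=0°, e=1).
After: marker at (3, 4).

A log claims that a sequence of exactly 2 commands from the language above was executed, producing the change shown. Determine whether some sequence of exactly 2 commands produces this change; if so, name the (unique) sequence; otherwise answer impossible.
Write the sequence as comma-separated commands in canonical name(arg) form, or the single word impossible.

key: running rotate(1, -90) before rotate(1, 180) would end elsewhere — order is forced
begin: joint angles (θ0=0°, θ1=0°, e=1)
step 1 (rotate(1, 180)): joint angles (θ0=0°, θ1=180°, e=1)
step 2 (rotate(1, -90)): joint angles (θ0=0°, θ1=90°, e=1)
no rival 2-sequence matches.

rotate(1, 180), rotate(1, -90)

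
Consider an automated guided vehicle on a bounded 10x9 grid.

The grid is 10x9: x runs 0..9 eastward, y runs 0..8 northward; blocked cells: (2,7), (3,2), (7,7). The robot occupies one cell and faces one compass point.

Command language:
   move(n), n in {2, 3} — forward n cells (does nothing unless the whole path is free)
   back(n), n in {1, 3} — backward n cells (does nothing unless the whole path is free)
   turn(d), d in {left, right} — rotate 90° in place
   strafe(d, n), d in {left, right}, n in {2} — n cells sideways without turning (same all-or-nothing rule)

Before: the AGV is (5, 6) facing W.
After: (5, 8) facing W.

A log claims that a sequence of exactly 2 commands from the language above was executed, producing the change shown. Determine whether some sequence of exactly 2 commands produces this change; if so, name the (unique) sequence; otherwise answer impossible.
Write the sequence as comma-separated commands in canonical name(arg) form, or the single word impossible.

key: the second strafe(right, 2) would leave the grid, so it does nothing
start: (5, 6) facing W
t=1 strafe(right, 2) ⇒ (5, 8) facing W
t=2 strafe(right, 2) ⇒ (5, 8) facing W
no rival 2-sequence matches.

strafe(right, 2), strafe(right, 2)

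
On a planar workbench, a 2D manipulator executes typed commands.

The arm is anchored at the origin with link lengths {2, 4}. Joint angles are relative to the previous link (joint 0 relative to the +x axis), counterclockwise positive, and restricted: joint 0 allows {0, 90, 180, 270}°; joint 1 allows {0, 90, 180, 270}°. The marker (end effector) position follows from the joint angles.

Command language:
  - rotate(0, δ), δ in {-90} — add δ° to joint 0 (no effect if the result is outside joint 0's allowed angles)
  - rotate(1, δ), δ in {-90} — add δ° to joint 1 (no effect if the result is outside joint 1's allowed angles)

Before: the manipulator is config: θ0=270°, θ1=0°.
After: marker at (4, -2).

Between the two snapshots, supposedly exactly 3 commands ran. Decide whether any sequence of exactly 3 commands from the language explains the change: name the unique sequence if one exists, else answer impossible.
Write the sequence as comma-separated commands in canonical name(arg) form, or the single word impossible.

begin: config: θ0=270°, θ1=0°
t=1 rotate(1, -90) ⇒ config: θ0=270°, θ1=270°
t=2 rotate(1, -90) ⇒ config: θ0=270°, θ1=180°
t=3 rotate(1, -90) ⇒ config: θ0=270°, θ1=90°
all 8 alternatives checked — unique.

rotate(1, -90), rotate(1, -90), rotate(1, -90)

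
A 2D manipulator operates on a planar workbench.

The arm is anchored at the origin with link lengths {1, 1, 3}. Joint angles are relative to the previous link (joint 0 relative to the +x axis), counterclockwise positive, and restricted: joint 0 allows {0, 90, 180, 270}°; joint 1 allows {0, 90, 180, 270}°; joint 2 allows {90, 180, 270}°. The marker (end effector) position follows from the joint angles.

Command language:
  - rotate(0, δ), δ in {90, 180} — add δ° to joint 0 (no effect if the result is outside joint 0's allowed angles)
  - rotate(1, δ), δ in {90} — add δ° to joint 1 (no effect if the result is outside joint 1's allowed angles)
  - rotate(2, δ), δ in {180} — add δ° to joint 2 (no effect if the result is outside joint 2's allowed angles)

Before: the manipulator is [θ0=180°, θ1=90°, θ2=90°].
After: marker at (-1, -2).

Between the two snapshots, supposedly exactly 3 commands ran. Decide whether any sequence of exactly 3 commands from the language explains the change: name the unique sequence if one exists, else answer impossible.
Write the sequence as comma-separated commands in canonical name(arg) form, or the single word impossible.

initial: [θ0=180°, θ1=90°, θ2=90°]
t=1 rotate(0, 90) ⇒ [θ0=270°, θ1=90°, θ2=90°]
t=2 rotate(0, 90) ⇒ [θ0=0°, θ1=90°, θ2=90°]
t=3 rotate(0, 90) ⇒ [θ0=90°, θ1=90°, θ2=90°]
no other 3-command option fits: unique.

rotate(0, 90), rotate(0, 90), rotate(0, 90)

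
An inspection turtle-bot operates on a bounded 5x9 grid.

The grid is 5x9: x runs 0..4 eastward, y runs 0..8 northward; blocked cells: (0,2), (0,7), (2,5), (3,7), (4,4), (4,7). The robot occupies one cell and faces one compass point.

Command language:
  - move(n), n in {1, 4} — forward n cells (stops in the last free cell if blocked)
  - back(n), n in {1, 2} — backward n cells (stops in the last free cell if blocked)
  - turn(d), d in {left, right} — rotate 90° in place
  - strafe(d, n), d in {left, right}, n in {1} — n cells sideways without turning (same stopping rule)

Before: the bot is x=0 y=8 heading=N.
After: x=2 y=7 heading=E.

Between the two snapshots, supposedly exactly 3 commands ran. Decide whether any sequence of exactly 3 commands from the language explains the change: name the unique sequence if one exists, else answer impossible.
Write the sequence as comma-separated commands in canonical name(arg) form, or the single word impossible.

impossible

all 512 sequences checked — none match.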